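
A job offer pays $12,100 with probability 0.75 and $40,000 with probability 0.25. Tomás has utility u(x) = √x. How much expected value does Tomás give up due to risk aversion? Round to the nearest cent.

$1,518.75

E[u] = 0.75·√12100 + 0.25·√40000 = 0.75·110 + 0.25·200 = 132.5
CE = (132.5)² = 17556.25
Risk premium = EV − CE = 19075 − 17556.25 = 1518.75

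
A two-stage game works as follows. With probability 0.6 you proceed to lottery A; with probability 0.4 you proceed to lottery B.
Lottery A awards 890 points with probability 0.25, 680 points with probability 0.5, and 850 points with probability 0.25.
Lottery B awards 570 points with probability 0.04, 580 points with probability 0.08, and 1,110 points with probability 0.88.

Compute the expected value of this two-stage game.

883.4 points

EV(A) = 0.25 × 890 + 0.5 × 680 + 0.25 × 850 = 222.5 + 340 + 212.5 = 775
EV(B) = 0.04 × 570 + 0.08 × 580 + 0.88 × 1110 = 22.8 + 46.4 + 976.8 = 1046
Overall = 0.6 × 775 + 0.4 × 1046 = 465 + 418.4 = 883.4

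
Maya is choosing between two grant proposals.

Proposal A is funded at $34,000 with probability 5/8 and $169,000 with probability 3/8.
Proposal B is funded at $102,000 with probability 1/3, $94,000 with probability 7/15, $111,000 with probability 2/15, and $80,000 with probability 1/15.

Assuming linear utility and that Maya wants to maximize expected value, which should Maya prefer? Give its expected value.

Proposal B ($98,000)

Proposal A = 5/8 × 34000 + 3/8 × 169000 = 21250 + 63375 = 84625
Proposal B = 1/3 × 102000 + 7/15 × 94000 + 2/15 × 111000 + 1/15 × 80000 = 34000 + 43866.6667 + 14800 + 5333.3333 = 98000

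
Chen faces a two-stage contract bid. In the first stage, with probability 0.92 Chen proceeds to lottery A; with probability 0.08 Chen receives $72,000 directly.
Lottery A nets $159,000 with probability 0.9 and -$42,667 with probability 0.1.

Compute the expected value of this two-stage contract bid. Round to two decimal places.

$133,486.64

EV(A) = 0.9 × 159000 + 0.1 × (-42667) = 143100 − 4266.7 = 138833.3
Branch B: 72000 (certain)
Overall = 0.92 × 138833.3 + 0.08 × 72000 = 127726.636 + 5760 = 133486.636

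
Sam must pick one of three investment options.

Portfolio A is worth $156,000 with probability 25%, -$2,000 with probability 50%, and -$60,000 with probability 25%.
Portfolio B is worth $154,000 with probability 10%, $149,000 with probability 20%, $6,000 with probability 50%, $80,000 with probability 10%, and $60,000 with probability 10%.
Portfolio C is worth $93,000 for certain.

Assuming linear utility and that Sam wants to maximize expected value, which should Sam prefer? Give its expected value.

Portfolio A = 0.25 × 156000 + 0.5 × (-2000) + 0.25 × (-60000) = 39000 − 1000 − 15000 = 23000
Portfolio B = 0.1 × 154000 + 0.2 × 149000 + 0.5 × 6000 + 0.1 × 80000 + 0.1 × 60000 = 15400 + 29800 + 3000 + 8000 + 6000 = 62200
Portfolio C: 93000 (certain)

Portfolio C ($93,000)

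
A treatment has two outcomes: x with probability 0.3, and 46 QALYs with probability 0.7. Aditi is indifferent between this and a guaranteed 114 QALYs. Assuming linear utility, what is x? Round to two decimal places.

0.3·x + 0.7·46 = 114
0.3·x = 114 − 32.2 = 81.8
x = 81.8 / 0.3 = 272.6667

x = 272.67 QALYs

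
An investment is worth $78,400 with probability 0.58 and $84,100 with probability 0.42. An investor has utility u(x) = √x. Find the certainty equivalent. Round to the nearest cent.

$80,769.64

E[u] = 0.58·√78400 + 0.42·√84100 = 0.58·280 + 0.42·290 = 284.2
CE = (284.2)² = 80769.64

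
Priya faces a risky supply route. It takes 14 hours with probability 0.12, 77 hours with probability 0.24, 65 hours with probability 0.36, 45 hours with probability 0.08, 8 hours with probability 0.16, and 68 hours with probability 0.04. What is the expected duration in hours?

EV = 0.12 × 14 + 0.24 × 77 + 0.36 × 65 + 0.08 × 45 + 0.16 × 8 + 0.04 × 68 = 1.68 + 18.48 + 23.4 + 3.6 + 1.28 + 2.72 = 51.16

51.16 hours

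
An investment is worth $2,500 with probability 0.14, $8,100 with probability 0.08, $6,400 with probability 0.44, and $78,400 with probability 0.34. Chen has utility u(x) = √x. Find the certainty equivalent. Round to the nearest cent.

E[u] = 0.14·√2500 + 0.08·√8100 + 0.44·√6400 + 0.34·√78400 = 0.14·50 + 0.08·90 + 0.44·80 + 0.34·280 = 144.6
CE = (144.6)² = 20909.16

$20,909.16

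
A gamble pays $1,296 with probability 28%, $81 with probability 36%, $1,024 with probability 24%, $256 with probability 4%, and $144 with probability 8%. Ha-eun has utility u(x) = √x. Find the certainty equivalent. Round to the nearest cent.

$510.76

E[u] = 0.28·√1296 + 0.36·√81 + 0.24·√1024 + 0.04·√256 + 0.08·√144 = 0.28·36 + 0.36·9 + 0.24·32 + 0.04·16 + 0.08·12 = 22.6
CE = (22.6)² = 510.76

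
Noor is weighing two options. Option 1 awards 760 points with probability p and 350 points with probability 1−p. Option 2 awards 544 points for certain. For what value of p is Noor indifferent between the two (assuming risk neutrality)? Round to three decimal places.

p·760 + (1−p)·350 = 544
410p + 350 = 544
p = (544 − 350) / 410

p = 0.473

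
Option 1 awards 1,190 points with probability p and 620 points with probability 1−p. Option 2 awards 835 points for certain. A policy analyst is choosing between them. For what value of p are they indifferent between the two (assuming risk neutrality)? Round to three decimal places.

p = 0.377

p·1190 + (1−p)·620 = 835
570p + 620 = 835
p = (835 − 620) / 570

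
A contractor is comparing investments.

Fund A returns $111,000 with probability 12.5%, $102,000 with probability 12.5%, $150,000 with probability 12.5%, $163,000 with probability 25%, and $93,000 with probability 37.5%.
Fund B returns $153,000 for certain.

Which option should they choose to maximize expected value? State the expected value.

Fund A = 0.125 × 111000 + 0.125 × 102000 + 0.125 × 150000 + 0.25 × 163000 + 0.375 × 93000 = 13875 + 12750 + 18750 + 40750 + 34875 = 121000
Fund B: 153000 (certain)

Fund B ($153,000)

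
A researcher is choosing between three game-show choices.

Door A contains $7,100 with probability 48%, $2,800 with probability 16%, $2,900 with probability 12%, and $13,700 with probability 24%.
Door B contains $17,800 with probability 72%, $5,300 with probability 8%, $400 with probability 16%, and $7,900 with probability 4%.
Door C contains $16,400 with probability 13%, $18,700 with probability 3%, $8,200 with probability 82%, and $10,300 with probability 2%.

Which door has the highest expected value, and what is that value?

Door A = 0.48 × 7100 + 0.16 × 2800 + 0.12 × 2900 + 0.24 × 13700 = 3408 + 448 + 348 + 3288 = 7492
Door B = 0.72 × 17800 + 0.08 × 5300 + 0.16 × 400 + 0.04 × 7900 = 12816 + 424 + 64 + 316 = 13620
Door C = 0.13 × 16400 + 0.03 × 18700 + 0.82 × 8200 + 0.02 × 10300 = 2132 + 561 + 6724 + 206 = 9623

Door B ($13,620)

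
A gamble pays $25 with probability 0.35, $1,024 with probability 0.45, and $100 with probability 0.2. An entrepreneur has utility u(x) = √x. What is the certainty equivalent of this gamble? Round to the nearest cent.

E[u] = 0.35·√25 + 0.45·√1024 + 0.2·√100 = 0.35·5 + 0.45·32 + 0.2·10 = 18.15
CE = (18.15)² = 329.4225

$329.42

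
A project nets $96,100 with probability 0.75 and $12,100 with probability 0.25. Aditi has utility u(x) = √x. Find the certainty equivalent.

$67,600

E[u] = 0.75·√96100 + 0.25·√12100 = 0.75·310 + 0.25·110 = 260
CE = (260)² = 67600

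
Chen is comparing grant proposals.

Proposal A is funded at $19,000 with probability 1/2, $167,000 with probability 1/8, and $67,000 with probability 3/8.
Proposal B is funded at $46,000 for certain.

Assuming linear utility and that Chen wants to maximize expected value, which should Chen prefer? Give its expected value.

Proposal A = 1/2 × 19000 + 1/8 × 167000 + 3/8 × 67000 = 9500 + 20875 + 25125 = 55500
Proposal B: 46000 (certain)

Proposal A ($55,500)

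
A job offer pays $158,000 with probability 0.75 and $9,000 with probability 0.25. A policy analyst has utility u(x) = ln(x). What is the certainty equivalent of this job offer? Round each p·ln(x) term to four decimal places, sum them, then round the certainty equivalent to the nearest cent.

E[u] = 0.75·ln(158000) + 0.25·ln(9000) = 8.9778 + 2.2762 = 11.2540
CE = e^11.2540 ≈ 77188.06

$77,188.06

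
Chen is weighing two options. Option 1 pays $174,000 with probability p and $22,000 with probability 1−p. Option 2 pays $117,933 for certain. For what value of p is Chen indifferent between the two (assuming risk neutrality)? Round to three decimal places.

p = 0.631

p·174000 + (1−p)·22000 = 117933
152000p + 22000 = 117933
p = (117933 − 22000) / 152000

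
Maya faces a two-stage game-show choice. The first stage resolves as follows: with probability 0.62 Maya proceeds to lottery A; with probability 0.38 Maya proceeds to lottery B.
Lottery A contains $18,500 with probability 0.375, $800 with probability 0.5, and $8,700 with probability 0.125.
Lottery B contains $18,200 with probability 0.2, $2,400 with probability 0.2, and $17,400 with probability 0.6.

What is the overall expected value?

$10,756.30

EV(A) = 0.375 × 18500 + 0.5 × 800 + 0.125 × 8700 = 6937.5 + 400 + 1087.5 = 8425
EV(B) = 0.2 × 18200 + 0.2 × 2400 + 0.6 × 17400 = 3640 + 480 + 10440 = 14560
Overall = 0.62 × 8425 + 0.38 × 14560 = 5223.5 + 5532.8 = 10756.3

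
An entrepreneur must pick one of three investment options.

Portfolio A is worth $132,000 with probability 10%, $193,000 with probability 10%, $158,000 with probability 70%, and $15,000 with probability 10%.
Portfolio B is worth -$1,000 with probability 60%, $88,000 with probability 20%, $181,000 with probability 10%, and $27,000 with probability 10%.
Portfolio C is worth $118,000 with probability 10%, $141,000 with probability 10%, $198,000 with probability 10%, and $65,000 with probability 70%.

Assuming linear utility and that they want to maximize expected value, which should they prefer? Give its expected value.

Portfolio A = 0.1 × 132000 + 0.1 × 193000 + 0.7 × 158000 + 0.1 × 15000 = 13200 + 19300 + 110600 + 1500 = 144600
Portfolio B = 0.6 × (-1000) + 0.2 × 88000 + 0.1 × 181000 + 0.1 × 27000 = -600 + 17600 + 18100 + 2700 = 37800
Portfolio C = 0.1 × 118000 + 0.1 × 141000 + 0.1 × 198000 + 0.7 × 65000 = 11800 + 14100 + 19800 + 45500 = 91200

Portfolio A ($144,600)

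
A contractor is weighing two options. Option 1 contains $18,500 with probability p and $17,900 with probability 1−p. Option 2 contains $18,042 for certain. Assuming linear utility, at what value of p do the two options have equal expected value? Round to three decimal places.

p = 0.237

p·18500 + (1−p)·17900 = 18042
600p + 17900 = 18042
p = (18042 − 17900) / 600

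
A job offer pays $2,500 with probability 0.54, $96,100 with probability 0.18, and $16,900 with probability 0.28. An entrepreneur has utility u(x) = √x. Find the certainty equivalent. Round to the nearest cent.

$14,208.64

E[u] = 0.54·√2500 + 0.18·√96100 + 0.28·√16900 = 0.54·50 + 0.18·310 + 0.28·130 = 119.2
CE = (119.2)² = 14208.64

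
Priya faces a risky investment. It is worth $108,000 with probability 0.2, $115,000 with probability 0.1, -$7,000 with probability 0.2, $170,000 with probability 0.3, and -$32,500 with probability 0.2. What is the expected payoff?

$76,200

EV = 0.2 × 108000 + 0.1 × 115000 + 0.2 × (-7000) + 0.3 × 170000 + 0.2 × (-32500) = 21600 + 11500 − 1400 + 51000 − 6500 = 76200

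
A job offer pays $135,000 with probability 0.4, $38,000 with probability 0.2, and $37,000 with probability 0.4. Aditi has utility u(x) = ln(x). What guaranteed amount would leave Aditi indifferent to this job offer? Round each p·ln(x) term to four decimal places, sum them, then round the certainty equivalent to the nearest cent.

$62,429.92

E[u] = 0.4·ln(135000) + 0.2·ln(38000) + 0.4·ln(37000) = 4.7252 + 2.1091 + 4.2075 = 11.0418
CE = e^11.0418 ≈ 62429.92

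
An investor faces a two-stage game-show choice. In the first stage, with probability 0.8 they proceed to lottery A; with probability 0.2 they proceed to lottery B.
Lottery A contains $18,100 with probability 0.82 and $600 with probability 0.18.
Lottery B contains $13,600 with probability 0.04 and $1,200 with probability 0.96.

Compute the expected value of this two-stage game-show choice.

$12,299.20

EV(A) = 0.82 × 18100 + 0.18 × 600 = 14842 + 108 = 14950
EV(B) = 0.04 × 13600 + 0.96 × 1200 = 544 + 1152 = 1696
Overall = 0.8 × 14950 + 0.2 × 1696 = 11960 + 339.2 = 12299.2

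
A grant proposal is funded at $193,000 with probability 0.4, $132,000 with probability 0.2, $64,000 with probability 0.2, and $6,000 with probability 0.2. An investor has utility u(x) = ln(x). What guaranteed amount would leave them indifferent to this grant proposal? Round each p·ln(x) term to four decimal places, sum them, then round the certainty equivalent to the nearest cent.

$71,646.53

E[u] = 0.4·ln(193000) + 0.2·ln(132000) + 0.2·ln(64000) + 0.2·ln(6000) = 4.8682 + 2.3581 + 2.2133 + 1.7399 = 11.1795
CE = e^11.1795 ≈ 71646.53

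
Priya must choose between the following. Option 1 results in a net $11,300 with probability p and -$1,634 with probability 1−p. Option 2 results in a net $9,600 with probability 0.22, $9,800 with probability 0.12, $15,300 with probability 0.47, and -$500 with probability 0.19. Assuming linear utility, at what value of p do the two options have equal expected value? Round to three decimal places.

EV(Option 2) = 0.22 × 9600 + 0.12 × 9800 + 0.47 × 15300 + 0.19 × (-500) = 2112 + 1176 + 7191 − 95 = 10384
p·11300 + (1−p)·(-1634) = 10384
12934p − 1634 = 10384
p = (10384 + 1634) / 12934

p = 0.929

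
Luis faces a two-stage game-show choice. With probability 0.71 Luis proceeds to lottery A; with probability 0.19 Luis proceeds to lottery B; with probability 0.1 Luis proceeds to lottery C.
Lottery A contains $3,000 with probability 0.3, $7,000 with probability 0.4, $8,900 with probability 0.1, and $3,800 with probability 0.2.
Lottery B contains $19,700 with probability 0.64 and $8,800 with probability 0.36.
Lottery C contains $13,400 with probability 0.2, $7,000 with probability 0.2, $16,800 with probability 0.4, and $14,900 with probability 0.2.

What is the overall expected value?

$8,173.94

EV(A) = 0.3 × 3000 + 0.4 × 7000 + 0.1 × 8900 + 0.2 × 3800 = 900 + 2800 + 890 + 760 = 5350
EV(B) = 0.64 × 19700 + 0.36 × 8800 = 12608 + 3168 = 15776
EV(C) = 0.2 × 13400 + 0.2 × 7000 + 0.4 × 16800 + 0.2 × 14900 = 2680 + 1400 + 6720 + 2980 = 13780
Overall = 0.71 × 5350 + 0.19 × 15776 + 0.1 × 13780 = 3798.5 + 2997.44 + 1378 = 8173.94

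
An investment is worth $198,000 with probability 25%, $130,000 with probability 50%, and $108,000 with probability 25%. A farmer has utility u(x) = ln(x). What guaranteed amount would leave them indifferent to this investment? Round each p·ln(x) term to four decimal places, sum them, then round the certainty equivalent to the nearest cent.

E[u] = 0.25·ln(198000) + 0.5·ln(130000) + 0.25·ln(108000) = 3.0490 + 5.8876 + 2.8975 = 11.8341
CE = e^11.8341 ≈ 137874.62

$137,874.62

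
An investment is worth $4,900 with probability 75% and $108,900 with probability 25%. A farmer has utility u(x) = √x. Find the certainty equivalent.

E[u] = 0.75·√4900 + 0.25·√108900 = 0.75·70 + 0.25·330 = 135
CE = (135)² = 18225

$18,225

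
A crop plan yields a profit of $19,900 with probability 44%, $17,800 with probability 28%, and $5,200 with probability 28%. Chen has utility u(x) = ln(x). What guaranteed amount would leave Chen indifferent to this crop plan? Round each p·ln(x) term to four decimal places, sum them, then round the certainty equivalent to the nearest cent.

E[u] = 0.44·ln(19900) + 0.28·ln(17800) + 0.28·ln(5200) = 4.3553 + 2.7403 + 2.3958 = 9.4914
CE = e^9.4914 ≈ 13245.33

$13,245.33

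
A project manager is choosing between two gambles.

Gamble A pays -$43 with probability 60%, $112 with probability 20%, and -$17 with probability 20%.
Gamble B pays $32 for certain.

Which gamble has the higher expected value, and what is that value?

Gamble A = 0.6 × (-43) + 0.2 × 112 + 0.2 × (-17) = -25.8 + 22.4 − 3.4 = -6.8
Gamble B: 32 (certain)

Gamble B ($32)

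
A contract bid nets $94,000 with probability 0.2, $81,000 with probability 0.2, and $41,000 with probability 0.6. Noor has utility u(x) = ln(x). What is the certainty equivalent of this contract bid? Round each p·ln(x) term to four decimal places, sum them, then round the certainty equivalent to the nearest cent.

E[u] = 0.2·ln(94000) + 0.2·ln(81000) + 0.6·ln(41000) = 2.2902 + 2.2604 + 6.3728 = 10.9234
CE = e^10.9234 ≈ 55459.04

$55,459.04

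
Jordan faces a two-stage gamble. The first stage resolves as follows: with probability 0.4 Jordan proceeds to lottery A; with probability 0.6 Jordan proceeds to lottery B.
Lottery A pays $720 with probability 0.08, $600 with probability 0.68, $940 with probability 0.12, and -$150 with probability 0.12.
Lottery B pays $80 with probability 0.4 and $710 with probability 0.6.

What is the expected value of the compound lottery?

$498.96

EV(A) = 0.08 × 720 + 0.68 × 600 + 0.12 × 940 + 0.12 × (-150) = 57.6 + 408 + 112.8 − 18 = 560.4
EV(B) = 0.4 × 80 + 0.6 × 710 = 32 + 426 = 458
Overall = 0.4 × 560.4 + 0.6 × 458 = 224.16 + 274.8 = 498.96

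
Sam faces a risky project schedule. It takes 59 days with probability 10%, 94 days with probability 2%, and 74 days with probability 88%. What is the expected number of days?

72.9 days

EV = 0.1 × 59 + 0.02 × 94 + 0.88 × 74 = 5.9 + 1.88 + 65.12 = 72.9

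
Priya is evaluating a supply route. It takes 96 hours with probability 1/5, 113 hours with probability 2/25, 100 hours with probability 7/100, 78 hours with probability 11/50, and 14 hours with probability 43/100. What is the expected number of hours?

58.42 hours

EV = 1/5 × 96 + 2/25 × 113 + 7/100 × 100 + 11/50 × 78 + 43/100 × 14 = 19.2 + 9.04 + 7 + 17.16 + 6.02 = 58.42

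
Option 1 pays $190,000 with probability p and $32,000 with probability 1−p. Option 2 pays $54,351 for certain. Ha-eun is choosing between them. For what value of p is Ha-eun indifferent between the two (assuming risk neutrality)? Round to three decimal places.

p·190000 + (1−p)·32000 = 54351
158000p + 32000 = 54351
p = (54351 − 32000) / 158000

p = 0.141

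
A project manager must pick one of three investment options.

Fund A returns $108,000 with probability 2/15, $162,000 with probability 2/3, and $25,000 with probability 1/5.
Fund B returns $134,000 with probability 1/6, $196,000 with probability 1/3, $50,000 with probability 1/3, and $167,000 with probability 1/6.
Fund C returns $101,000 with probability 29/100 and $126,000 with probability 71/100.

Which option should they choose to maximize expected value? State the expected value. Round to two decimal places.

Fund A = 2/15 × 108000 + 2/3 × 162000 + 1/5 × 25000 = 14400 + 108000 + 5000 = 127400
Fund B = 1/6 × 134000 + 1/3 × 196000 + 1/3 × 50000 + 1/6 × 167000 = 22333.3333 + 65333.3333 + 16666.6667 + 27833.3333 = 132166.6667
Fund C = 29/100 × 101000 + 71/100 × 126000 = 29290 + 89460 = 118750

Fund B ($132,166.67)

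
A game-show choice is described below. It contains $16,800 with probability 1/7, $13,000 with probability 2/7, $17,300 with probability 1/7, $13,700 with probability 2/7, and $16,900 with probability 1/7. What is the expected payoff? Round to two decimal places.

$14,914.29

EV = 1/7 × 16800 + 2/7 × 13000 + 1/7 × 17300 + 2/7 × 13700 + 1/7 × 16900 = 2400 + 3714.2857 + 2471.4286 + 3914.2857 + 2414.2857 = 14914.2857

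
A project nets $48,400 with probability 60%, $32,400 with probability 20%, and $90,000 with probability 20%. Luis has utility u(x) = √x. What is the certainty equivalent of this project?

E[u] = 0.6·√48400 + 0.2·√32400 + 0.2·√90000 = 0.6·220 + 0.2·180 + 0.2·300 = 228
CE = (228)² = 51984

$51,984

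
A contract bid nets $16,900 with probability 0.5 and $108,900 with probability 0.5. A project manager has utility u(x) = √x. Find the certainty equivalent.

E[u] = 0.5·√16900 + 0.5·√108900 = 0.5·130 + 0.5·330 = 230
CE = (230)² = 52900

$52,900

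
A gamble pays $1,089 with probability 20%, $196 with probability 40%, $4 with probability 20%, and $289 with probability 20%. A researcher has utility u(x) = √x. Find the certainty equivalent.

$256

E[u] = 0.2·√1089 + 0.4·√196 + 0.2·√4 + 0.2·√289 = 0.2·33 + 0.4·14 + 0.2·2 + 0.2·17 = 16
CE = (16)² = 256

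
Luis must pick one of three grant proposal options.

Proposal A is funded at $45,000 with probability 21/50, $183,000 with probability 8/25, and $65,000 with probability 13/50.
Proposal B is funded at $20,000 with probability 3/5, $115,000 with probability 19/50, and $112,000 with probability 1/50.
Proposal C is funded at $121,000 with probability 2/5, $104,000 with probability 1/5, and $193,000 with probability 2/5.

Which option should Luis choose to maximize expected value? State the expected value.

Proposal C ($146,400)

Proposal A = 21/50 × 45000 + 8/25 × 183000 + 13/50 × 65000 = 18900 + 58560 + 16900 = 94360
Proposal B = 3/5 × 20000 + 19/50 × 115000 + 1/50 × 112000 = 12000 + 43700 + 2240 = 57940
Proposal C = 2/5 × 121000 + 1/5 × 104000 + 2/5 × 193000 = 48400 + 20800 + 77200 = 146400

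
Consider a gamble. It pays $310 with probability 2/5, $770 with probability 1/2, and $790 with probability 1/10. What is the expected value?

$588

EV = 2/5 × 310 + 1/2 × 770 + 1/10 × 790 = 124 + 385 + 79 = 588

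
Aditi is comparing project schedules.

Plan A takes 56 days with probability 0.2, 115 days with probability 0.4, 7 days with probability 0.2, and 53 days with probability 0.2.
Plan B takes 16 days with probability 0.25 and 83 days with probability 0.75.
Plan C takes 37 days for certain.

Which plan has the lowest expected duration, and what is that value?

Plan A = 0.2 × 56 + 0.4 × 115 + 0.2 × 7 + 0.2 × 53 = 11.2 + 46 + 1.4 + 10.6 = 69.2
Plan B = 0.25 × 16 + 0.75 × 83 = 4 + 62.25 = 66.25
Plan C: 37 (certain)

Plan C (37 days)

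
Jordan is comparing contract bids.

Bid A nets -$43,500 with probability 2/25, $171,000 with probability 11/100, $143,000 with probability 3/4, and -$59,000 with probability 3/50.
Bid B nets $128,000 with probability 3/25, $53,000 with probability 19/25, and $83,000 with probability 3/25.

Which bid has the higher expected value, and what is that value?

Bid A ($119,040)

Bid A = 2/25 × (-43500) + 11/100 × 171000 + 3/4 × 143000 + 3/50 × (-59000) = -3480 + 18810 + 107250 − 3540 = 119040
Bid B = 3/25 × 128000 + 19/25 × 53000 + 3/25 × 83000 = 15360 + 40280 + 9960 = 65600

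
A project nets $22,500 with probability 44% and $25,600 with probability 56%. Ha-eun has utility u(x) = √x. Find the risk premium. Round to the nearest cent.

E[u] = 0.44·√22500 + 0.56·√25600 = 0.44·150 + 0.56·160 = 155.6
CE = (155.6)² = 24211.36
Risk premium = EV − CE = 24236 − 24211.36 = 24.64

$24.64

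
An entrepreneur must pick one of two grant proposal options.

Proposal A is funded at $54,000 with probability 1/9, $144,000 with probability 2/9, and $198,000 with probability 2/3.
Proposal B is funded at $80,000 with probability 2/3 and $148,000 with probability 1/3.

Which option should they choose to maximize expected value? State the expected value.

Proposal A = 1/9 × 54000 + 2/9 × 144000 + 2/3 × 198000 = 6000 + 32000 + 132000 = 170000
Proposal B = 2/3 × 80000 + 1/3 × 148000 = 53333.3333 + 49333.3333 = 102666.6667

Proposal A ($170,000)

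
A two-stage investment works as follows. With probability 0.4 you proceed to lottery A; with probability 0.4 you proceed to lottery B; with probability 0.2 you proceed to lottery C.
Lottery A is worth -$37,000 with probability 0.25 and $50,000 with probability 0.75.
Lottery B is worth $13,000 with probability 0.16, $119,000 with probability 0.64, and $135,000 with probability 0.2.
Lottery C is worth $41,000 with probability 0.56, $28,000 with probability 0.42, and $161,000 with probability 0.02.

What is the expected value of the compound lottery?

$60,984

EV(A) = 0.25 × (-37000) + 0.75 × 50000 = -9250 + 37500 = 28250
EV(B) = 0.16 × 13000 + 0.64 × 119000 + 0.2 × 135000 = 2080 + 76160 + 27000 = 105240
EV(C) = 0.56 × 41000 + 0.42 × 28000 + 0.02 × 161000 = 22960 + 11760 + 3220 = 37940
Overall = 0.4 × 28250 + 0.4 × 105240 + 0.2 × 37940 = 11300 + 42096 + 7588 = 60984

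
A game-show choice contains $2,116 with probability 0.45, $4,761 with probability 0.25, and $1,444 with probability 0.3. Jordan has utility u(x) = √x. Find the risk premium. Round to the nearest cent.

$140.23

E[u] = 0.45·√2116 + 0.25·√4761 + 0.3·√1444 = 0.45·46 + 0.25·69 + 0.3·38 = 49.35
CE = (49.35)² = 2435.4225
Risk premium = EV − CE = 2575.65 − 2435.4225 = 140.2275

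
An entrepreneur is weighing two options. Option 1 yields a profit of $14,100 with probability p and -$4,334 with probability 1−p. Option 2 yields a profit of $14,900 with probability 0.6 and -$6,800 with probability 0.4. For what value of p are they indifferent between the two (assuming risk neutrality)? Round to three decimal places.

EV(Option 2) = 0.6 × 14900 + 0.4 × (-6800) = 8940 − 2720 = 6220
p·14100 + (1−p)·(-4334) = 6220
18434p − 4334 = 6220
p = (6220 + 4334) / 18434

p = 0.573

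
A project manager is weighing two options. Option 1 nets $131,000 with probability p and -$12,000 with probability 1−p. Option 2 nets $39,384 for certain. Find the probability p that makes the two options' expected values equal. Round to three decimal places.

p·131000 + (1−p)·(-12000) = 39384
143000p − 12000 = 39384
p = (39384 + 12000) / 143000

p = 0.359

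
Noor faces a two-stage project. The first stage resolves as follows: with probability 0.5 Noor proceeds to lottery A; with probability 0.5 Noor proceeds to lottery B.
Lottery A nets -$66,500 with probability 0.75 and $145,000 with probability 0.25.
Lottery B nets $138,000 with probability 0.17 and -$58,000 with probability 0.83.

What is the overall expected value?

-$19,152.50

EV(A) = 0.75 × (-66500) + 0.25 × 145000 = -49875 + 36250 = -13625
EV(B) = 0.17 × 138000 + 0.83 × (-58000) = 23460 − 48140 = -24680
Overall = 0.5 × (-13625) + 0.5 × (-24680) = -6812.5 − 12340 = -19152.5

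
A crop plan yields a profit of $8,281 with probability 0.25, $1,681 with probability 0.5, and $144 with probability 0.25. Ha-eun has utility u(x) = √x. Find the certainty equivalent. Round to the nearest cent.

$2,139.06

E[u] = 0.25·√8281 + 0.5·√1681 + 0.25·√144 = 0.25·91 + 0.5·41 + 0.25·12 = 46.25
CE = (46.25)² = 2139.0625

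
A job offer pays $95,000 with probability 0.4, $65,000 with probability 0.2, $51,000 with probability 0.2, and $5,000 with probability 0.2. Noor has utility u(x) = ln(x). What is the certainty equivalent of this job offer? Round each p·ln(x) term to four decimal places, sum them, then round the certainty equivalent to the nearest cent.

$43,148.37

E[u] = 0.4·ln(95000) + 0.2·ln(65000) + 0.2·ln(51000) + 0.2·ln(5000) = 4.5847 + 2.2164 + 2.1679 + 1.7034 = 10.6724
CE = e^10.6724 ≈ 43148.37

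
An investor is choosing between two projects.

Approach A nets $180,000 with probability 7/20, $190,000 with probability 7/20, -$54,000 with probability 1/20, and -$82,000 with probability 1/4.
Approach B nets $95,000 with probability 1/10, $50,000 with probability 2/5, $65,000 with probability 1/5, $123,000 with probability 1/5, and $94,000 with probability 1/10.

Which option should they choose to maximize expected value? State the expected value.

Approach A ($106,300)

Approach A = 7/20 × 180000 + 7/20 × 190000 + 1/20 × (-54000) + 1/4 × (-82000) = 63000 + 66500 − 2700 − 20500 = 106300
Approach B = 1/10 × 95000 + 2/5 × 50000 + 1/5 × 65000 + 1/5 × 123000 + 1/10 × 94000 = 9500 + 20000 + 13000 + 24600 + 9400 = 76500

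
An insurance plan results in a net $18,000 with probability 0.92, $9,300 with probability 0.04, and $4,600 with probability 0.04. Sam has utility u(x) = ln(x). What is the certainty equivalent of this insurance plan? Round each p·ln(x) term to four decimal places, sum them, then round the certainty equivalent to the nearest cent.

$16,600.70

E[u] = 0.92·ln(18000) + 0.04·ln(9300) + 0.04·ln(4600) = 9.0143 + 0.3655 + 0.3374 = 9.7172
CE = e^9.7172 ≈ 16600.70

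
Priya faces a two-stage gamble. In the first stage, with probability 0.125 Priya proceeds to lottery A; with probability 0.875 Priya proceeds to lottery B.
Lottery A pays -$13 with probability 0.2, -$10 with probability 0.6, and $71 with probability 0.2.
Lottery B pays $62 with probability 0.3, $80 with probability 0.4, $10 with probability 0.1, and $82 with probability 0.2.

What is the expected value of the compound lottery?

EV(A) = 0.2 × (-13) + 0.6 × (-10) + 0.2 × 71 = -2.6 − 6 + 14.2 = 5.6
EV(B) = 0.3 × 62 + 0.4 × 80 + 0.1 × 10 + 0.2 × 82 = 18.6 + 32 + 1 + 16.4 = 68
Overall = 0.125 × 5.6 + 0.875 × 68 = 0.7 + 59.5 = 60.2

$60.20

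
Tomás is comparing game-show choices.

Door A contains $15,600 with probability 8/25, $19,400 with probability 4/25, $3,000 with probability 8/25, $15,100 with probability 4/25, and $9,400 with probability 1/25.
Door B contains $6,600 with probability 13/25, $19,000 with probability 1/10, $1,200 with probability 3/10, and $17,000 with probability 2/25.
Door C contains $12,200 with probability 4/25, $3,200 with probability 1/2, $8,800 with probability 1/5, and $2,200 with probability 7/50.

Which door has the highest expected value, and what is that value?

Door A ($11,848)

Door A = 8/25 × 15600 + 4/25 × 19400 + 8/25 × 3000 + 4/25 × 15100 + 1/25 × 9400 = 4992 + 3104 + 960 + 2416 + 376 = 11848
Door B = 13/25 × 6600 + 1/10 × 19000 + 3/10 × 1200 + 2/25 × 17000 = 3432 + 1900 + 360 + 1360 = 7052
Door C = 4/25 × 12200 + 1/2 × 3200 + 1/5 × 8800 + 7/50 × 2200 = 1952 + 1600 + 1760 + 308 = 5620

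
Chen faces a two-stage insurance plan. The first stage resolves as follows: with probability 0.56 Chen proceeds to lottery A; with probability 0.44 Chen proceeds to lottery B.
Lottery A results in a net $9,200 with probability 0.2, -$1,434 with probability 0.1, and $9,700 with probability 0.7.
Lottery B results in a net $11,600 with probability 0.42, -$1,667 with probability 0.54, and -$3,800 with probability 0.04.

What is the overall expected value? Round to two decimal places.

EV(A) = 0.2 × 9200 + 0.1 × (-1434) + 0.7 × 9700 = 1840 − 143.4 + 6790 = 8486.6
EV(B) = 0.42 × 11600 + 0.54 × (-1667) + 0.04 × (-3800) = 4872 − 900.18 − 152 = 3819.82
Overall = 0.56 × 8486.6 + 0.44 × 3819.82 = 4752.496 + 1680.7208 = 6433.2168

$6,433.22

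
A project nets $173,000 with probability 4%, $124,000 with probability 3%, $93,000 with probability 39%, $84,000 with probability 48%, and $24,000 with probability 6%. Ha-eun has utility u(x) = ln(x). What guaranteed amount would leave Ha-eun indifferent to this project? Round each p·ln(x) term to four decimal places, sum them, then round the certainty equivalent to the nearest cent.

$84,414.97

E[u] = 0.04·ln(173000) + 0.03·ln(124000) + 0.39·ln(93000) + 0.48·ln(84000) + 0.06·ln(24000) = 0.4824 + 0.3518 + 4.4617 + 5.4425 + 0.6051 = 11.3435
CE = e^11.3435 ≈ 84414.97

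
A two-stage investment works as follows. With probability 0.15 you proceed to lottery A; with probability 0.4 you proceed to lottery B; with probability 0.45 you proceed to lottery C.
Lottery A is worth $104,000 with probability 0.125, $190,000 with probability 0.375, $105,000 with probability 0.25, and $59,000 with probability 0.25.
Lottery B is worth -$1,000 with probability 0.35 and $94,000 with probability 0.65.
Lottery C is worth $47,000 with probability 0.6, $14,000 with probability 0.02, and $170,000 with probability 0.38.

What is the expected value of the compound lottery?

EV(A) = 0.125 × 104000 + 0.375 × 190000 + 0.25 × 105000 + 0.25 × 59000 = 13000 + 71250 + 26250 + 14750 = 125250
EV(B) = 0.35 × (-1000) + 0.65 × 94000 = -350 + 61100 = 60750
EV(C) = 0.6 × 47000 + 0.02 × 14000 + 0.38 × 170000 = 28200 + 280 + 64600 = 93080
Overall = 0.15 × 125250 + 0.4 × 60750 + 0.45 × 93080 = 18787.5 + 24300 + 41886 = 84973.5

$84,973.50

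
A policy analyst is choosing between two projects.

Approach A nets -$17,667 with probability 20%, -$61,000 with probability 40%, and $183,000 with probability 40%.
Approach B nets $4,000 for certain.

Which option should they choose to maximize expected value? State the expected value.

Approach A = 0.2 × (-17667) + 0.4 × (-61000) + 0.4 × 183000 = -3533.4 − 24400 + 73200 = 45266.6
Approach B: 4000 (certain)

Approach A ($45,266.60)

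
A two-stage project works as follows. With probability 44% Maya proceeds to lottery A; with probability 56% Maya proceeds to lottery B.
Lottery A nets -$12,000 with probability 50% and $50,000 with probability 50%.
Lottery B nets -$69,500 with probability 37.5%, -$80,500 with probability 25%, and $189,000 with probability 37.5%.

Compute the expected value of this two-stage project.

EV(A) = 0.5 × (-12000) + 0.5 × 50000 = -6000 + 25000 = 19000
EV(B) = 0.375 × (-69500) + 0.25 × (-80500) + 0.375 × 189000 = -26062.5 − 20125 + 70875 = 24687.5
Overall = 0.44 × 19000 + 0.56 × 24687.5 = 8360 + 13825 = 22185

$22,185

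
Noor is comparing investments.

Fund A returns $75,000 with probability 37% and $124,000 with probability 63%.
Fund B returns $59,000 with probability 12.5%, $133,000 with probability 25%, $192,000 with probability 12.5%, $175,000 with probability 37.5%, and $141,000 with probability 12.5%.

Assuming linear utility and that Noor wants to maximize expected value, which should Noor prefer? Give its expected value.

Fund B ($147,875)

Fund A = 0.37 × 75000 + 0.63 × 124000 = 27750 + 78120 = 105870
Fund B = 0.125 × 59000 + 0.25 × 133000 + 0.125 × 192000 + 0.375 × 175000 + 0.125 × 141000 = 7375 + 33250 + 24000 + 65625 + 17625 = 147875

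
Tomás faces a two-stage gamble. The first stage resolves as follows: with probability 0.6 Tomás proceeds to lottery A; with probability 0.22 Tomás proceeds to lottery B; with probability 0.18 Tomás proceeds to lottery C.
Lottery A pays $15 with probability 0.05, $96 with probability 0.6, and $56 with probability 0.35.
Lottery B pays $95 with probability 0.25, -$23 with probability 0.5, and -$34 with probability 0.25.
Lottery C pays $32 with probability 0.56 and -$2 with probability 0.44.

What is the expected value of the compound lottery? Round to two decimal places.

EV(A) = 0.05 × 15 + 0.6 × 96 + 0.35 × 56 = 0.75 + 57.6 + 19.6 = 77.95
EV(B) = 0.25 × 95 + 0.5 × (-23) + 0.25 × (-34) = 23.75 − 11.5 − 8.5 = 3.75
EV(C) = 0.56 × 32 + 0.44 × (-2) = 17.92 − 0.88 = 17.04
Overall = 0.6 × 77.95 + 0.22 × 3.75 + 0.18 × 17.04 = 46.77 + 0.825 + 3.0672 = 50.6622

$50.66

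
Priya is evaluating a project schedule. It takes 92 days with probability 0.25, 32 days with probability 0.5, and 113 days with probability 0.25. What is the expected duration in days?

EV = 0.25 × 92 + 0.5 × 32 + 0.25 × 113 = 23 + 16 + 28.25 = 67.25

67.25 days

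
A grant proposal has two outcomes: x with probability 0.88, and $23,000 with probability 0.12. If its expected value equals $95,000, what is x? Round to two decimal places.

0.88·x + 0.12·23000 = 95000
0.88·x = 95000 − 2760 = 92240
x = 92240 / 0.88 = 104818.1818

x = $104,818.18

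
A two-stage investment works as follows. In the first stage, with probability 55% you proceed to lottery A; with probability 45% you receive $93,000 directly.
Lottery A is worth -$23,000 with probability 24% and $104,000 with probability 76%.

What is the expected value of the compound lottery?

EV(A) = 0.24 × (-23000) + 0.76 × 104000 = -5520 + 79040 = 73520
Branch B: 93000 (certain)
Overall = 0.55 × 73520 + 0.45 × 93000 = 40436 + 41850 = 82286

$82,286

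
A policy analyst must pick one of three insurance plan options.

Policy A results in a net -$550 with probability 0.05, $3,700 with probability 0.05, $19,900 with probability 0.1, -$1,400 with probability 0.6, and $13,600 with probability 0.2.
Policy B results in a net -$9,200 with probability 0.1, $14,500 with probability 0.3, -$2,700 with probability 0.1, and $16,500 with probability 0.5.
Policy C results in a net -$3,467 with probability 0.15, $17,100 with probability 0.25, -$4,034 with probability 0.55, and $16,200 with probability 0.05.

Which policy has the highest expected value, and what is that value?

Policy B ($11,410)

Policy A = 0.05 × (-550) + 0.05 × 3700 + 0.1 × 19900 + 0.6 × (-1400) + 0.2 × 13600 = -27.5 + 185 + 1990 − 840 + 2720 = 4027.5
Policy B = 0.1 × (-9200) + 0.3 × 14500 + 0.1 × (-2700) + 0.5 × 16500 = -920 + 4350 − 270 + 8250 = 11410
Policy C = 0.15 × (-3467) + 0.25 × 17100 + 0.55 × (-4034) + 0.05 × 16200 = -520.05 + 4275 − 2218.7 + 810 = 2346.25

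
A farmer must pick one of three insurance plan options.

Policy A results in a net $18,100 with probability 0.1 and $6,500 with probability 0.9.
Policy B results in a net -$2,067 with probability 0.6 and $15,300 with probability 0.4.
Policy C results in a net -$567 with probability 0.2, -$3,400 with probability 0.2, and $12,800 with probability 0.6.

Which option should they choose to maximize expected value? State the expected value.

Policy A = 0.1 × 18100 + 0.9 × 6500 = 1810 + 5850 = 7660
Policy B = 0.6 × (-2067) + 0.4 × 15300 = -1240.2 + 6120 = 4879.8
Policy C = 0.2 × (-567) + 0.2 × (-3400) + 0.6 × 12800 = -113.4 − 680 + 7680 = 6886.6

Policy A ($7,660)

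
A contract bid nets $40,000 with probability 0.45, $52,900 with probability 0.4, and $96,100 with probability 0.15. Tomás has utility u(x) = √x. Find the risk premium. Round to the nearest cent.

$1,362.75

E[u] = 0.45·√40000 + 0.4·√52900 + 0.15·√96100 = 0.45·200 + 0.4·230 + 0.15·310 = 228.5
CE = (228.5)² = 52212.25
Risk premium = EV − CE = 53575 − 52212.25 = 1362.75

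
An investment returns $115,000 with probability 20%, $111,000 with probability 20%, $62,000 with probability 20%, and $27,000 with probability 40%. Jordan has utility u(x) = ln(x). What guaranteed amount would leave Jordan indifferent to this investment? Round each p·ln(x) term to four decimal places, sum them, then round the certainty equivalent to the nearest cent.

E[u] = 0.2·ln(115000) + 0.2·ln(111000) + 0.2·ln(62000) + 0.4·ln(27000) = 2.3305 + 2.3235 + 2.2070 + 4.0814 = 10.9424
CE = e^10.9424 ≈ 56522.84

$56,522.84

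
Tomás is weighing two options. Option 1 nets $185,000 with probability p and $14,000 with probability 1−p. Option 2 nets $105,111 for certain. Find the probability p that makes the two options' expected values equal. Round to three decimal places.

p = 0.533

p·185000 + (1−p)·14000 = 105111
171000p + 14000 = 105111
p = (105111 − 14000) / 171000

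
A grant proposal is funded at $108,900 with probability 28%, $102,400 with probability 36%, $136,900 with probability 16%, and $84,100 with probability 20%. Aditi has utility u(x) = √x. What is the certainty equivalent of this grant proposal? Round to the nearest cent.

E[u] = 0.28·√108900 + 0.36·√102400 + 0.16·√136900 + 0.2·√84100 = 0.28·330 + 0.36·320 + 0.16·370 + 0.2·290 = 324.8
CE = (324.8)² = 105495.04

$105,495.04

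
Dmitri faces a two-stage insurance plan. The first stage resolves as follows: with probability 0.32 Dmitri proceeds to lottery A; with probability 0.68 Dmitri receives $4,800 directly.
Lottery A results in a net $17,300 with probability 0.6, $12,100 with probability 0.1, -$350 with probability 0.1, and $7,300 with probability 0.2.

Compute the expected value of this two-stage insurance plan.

$7,428.80

EV(A) = 0.6 × 17300 + 0.1 × 12100 + 0.1 × (-350) + 0.2 × 7300 = 10380 + 1210 − 35 + 1460 = 13015
Branch B: 4800 (certain)
Overall = 0.32 × 13015 + 0.68 × 4800 = 4164.8 + 3264 = 7428.8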